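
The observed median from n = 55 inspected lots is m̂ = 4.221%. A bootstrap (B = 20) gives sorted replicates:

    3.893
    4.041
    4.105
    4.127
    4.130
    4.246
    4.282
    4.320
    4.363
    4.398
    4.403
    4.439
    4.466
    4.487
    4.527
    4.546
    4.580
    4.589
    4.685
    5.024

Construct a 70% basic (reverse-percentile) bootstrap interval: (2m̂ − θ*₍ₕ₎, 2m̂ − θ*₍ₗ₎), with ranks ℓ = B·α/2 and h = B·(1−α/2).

(3.862, 4.337)

Percentile endpoints at ranks 3 and 17: θ*₍3₎ = 4.105, θ*₍17₎ = 4.580.
Basic interval reflects these around m̂:
  lower = 2 × 4.221 − 4.580 = 3.862
  upper = 2 × 4.221 − 4.105 = 4.337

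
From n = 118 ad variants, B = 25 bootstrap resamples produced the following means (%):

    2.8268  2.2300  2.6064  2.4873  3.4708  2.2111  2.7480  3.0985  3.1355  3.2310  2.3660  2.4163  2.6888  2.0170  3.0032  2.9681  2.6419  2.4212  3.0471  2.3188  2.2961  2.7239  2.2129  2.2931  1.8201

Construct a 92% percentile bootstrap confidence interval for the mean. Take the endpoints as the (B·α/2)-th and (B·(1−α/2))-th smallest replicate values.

(1.8201, 3.2310)

Sorted replicates: 1.8201, 2.0170, 2.2111, 2.2129, 2.2300, 2.2931, 2.2961, 2.3188, 2.3660, 2.4163, 2.4212, 2.4873, 2.6064, 2.6419, 2.6888, 2.7239, 2.7480, 2.8268, 2.9681, 3.0032, 3.0471, 3.0985, 3.1355, 3.2310, 3.4708
α = 0.08; lower rank = 25 × 0.040 = 1; upper rank = 25 × 0.960 = 24.
The 1st smallest replicate is 1.8201; the 24th is 3.2310.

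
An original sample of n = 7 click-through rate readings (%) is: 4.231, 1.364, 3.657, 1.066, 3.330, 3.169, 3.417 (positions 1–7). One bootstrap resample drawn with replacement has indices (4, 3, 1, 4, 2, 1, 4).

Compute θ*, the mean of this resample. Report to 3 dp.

θ* = 2.383

Resample values: 1.066, 3.657, 4.231, 1.066, 1.364, 4.231, 1.066.
Mean = (1.066 + 3.657 + 4.231 + 1.066 + 1.364 + 4.231 + 1.066) / 7 = 16.6810 / 7 = 2.383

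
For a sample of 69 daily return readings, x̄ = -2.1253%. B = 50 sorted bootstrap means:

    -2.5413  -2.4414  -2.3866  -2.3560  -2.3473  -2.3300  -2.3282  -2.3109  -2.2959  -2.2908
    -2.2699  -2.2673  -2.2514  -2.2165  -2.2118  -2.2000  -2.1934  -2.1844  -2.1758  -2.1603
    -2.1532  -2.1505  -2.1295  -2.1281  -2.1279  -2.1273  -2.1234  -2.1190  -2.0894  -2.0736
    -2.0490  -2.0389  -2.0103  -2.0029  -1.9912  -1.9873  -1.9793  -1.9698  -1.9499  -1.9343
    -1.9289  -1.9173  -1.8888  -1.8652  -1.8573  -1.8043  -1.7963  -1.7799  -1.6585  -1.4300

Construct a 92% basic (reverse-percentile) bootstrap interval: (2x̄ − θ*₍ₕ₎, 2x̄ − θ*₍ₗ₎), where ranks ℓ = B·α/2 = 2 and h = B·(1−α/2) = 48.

Percentile endpoints at ranks 2 and 48: θ*₍2₎ = -2.4414, θ*₍48₎ = -1.7799.
Basic interval reflects these around x̄:
  lower = 2 × -2.1253 − -1.7799 = -2.4707
  upper = 2 × -2.1253 − -2.4414 = -1.8092

(-2.4707, -1.8092)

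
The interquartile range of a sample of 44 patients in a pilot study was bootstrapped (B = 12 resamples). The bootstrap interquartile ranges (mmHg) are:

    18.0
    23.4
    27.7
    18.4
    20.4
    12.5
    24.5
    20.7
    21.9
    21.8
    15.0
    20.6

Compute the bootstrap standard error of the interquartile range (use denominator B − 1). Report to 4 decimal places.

Bootstrap SE is the standard deviation of the 12 replicate interquartile ranges.
Mean of replicates: (18.0 + 23.4 + 27.7 + 18.4 + 20.4 + 12.5 + 24.5 + 20.7 + 21.9 + 21.8 + 15.0 + 20.6) / 12 = 244.90000 / 12 = 20.40833
Sum of squared deviations: (−2.40833)² + (+2.99167)² + (+7.29167)² + (−2.00833)² + (−0.00833)² + (−7.90833)² + (+4.09167)² + (+0.29167)² + (+1.49167)² + (+1.39167)² + (−5.40833)² + (+0.19167)² = 184.76917
Variance = 184.76917 / 11 = 16.79720
SE* = √16.79720

SE* = 4.0984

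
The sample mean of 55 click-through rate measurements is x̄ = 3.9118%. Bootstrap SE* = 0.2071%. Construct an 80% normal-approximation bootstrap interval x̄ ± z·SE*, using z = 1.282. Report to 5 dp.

Margin = 1.282 × 0.2071 = 0.265502
Interval: 3.9118 ± 0.265502

(3.64630, 4.17730)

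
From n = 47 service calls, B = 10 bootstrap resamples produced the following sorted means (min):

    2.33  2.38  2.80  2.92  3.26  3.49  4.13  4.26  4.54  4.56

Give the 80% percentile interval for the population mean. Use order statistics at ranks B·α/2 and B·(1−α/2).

α = 0.20; lower rank = 10 × 0.100 = 1; upper rank = 10 × 0.900 = 9.
The 1st smallest replicate is 2.33; the 9th is 4.54.

(2.33, 4.54)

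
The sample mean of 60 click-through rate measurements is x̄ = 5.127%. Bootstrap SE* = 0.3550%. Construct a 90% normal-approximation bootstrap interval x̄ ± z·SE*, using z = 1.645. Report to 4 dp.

(4.5430, 5.7110)

Margin = 1.645 × 0.3550 = 0.58398
Interval: 5.127 ± 0.58398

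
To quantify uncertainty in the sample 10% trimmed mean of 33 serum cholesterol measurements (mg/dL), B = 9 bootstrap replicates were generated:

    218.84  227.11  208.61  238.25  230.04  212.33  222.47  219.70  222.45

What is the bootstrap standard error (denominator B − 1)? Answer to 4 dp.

Bootstrap SE is the standard deviation of the 9 replicate 10% trimmed means.
Mean of replicates: (218.84 + 227.11 + 208.61 + 238.25 + 230.04 + 212.33 + 222.47 + 219.70 + 222.45) / 9 = 1999.80000 / 9 = 222.20000
Sum of squared deviations: (−3.36000)² + (+4.91000)² + (−13.59000)² + (+16.05000)² + (+7.84000)² + (−9.87000)² + (+0.27000)² + (−2.50000)² + (+0.25000)² = 642.95620
Variance = 642.95620 / 8 = 80.36952
SE* = √80.36952

SE* = 8.9649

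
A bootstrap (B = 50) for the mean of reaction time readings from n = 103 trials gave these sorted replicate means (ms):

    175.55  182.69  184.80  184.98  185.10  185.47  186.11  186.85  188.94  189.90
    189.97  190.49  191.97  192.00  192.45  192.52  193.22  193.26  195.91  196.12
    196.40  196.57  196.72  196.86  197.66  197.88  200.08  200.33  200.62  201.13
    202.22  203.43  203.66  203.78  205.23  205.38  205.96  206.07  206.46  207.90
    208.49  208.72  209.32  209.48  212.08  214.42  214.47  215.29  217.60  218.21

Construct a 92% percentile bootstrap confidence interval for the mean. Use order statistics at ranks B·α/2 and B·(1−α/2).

(182.69, 215.29)

α = 0.08; lower rank = 50 × 0.040 = 2; upper rank = 50 × 0.960 = 48.
The 2nd smallest replicate is 182.69; the 48th is 215.29.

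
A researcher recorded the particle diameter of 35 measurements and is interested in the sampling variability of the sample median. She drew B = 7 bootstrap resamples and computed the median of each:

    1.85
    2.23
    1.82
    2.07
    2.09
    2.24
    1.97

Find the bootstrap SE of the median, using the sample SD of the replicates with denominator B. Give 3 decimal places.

SE* = 0.155

Bootstrap SE is the standard deviation of the 7 replicate medians.
Mean of replicates: (1.85 + 2.23 + 1.82 + 2.07 + 2.09 + 2.24 + 1.97) / 7 = 14.2700 / 7 = 2.0386
Sum of squared deviations: (−0.1886)² + (+0.1914)² + (−0.2186)² + (+0.0314)² + (+0.0514)² + (+0.2014)² + (−0.0686)² = 0.1689
Variance = 0.1689 / 7 = 0.0241
SE* = √0.0241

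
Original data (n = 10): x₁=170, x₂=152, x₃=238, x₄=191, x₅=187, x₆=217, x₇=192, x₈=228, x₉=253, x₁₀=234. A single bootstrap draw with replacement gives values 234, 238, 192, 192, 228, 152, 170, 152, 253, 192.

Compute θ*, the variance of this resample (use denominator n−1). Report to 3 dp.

Mean = 200.3000; sum of squared deviations = 11892.1000
s² = 11892.1000 / 9 = 1321.3444

θ* = 1321.344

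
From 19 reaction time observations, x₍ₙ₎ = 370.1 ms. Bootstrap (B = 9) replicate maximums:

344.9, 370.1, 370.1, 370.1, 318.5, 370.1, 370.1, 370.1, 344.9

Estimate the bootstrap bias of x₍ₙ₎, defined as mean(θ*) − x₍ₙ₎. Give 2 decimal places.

bias = −11.33

mean(θ*) = (344.9 + 370.1 + 370.1 + 370.1 + 318.5 + 370.1 + 370.1 + 370.1 + 344.9) / 9 = 358.767
bias = 358.767 − 370.1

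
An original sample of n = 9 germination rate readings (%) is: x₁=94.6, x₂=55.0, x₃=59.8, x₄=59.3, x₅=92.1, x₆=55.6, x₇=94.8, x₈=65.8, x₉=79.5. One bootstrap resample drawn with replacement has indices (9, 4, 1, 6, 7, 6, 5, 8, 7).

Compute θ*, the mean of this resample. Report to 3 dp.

θ* = 76.900

Resample values: 79.5, 59.3, 94.6, 55.6, 94.8, 55.6, 92.1, 65.8, 94.8.
Mean = (79.5 + 59.3 + 94.6 + 55.6 + 94.8 + 55.6 + 92.1 + 65.8 + 94.8) / 9 = 692.10 / 9 = 76.900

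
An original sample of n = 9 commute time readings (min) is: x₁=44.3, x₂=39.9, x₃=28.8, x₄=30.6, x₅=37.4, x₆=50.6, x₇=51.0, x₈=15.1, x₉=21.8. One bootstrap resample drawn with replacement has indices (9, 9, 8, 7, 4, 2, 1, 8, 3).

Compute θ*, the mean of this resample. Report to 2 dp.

θ* = 29.82

Resample values: 21.8, 21.8, 15.1, 51.0, 30.6, 39.9, 44.3, 15.1, 28.8.
Mean = (21.8 + 21.8 + 15.1 + 51.0 + 30.6 + 39.9 + 44.3 + 15.1 + 28.8) / 9 = 268.40 / 9 = 29.82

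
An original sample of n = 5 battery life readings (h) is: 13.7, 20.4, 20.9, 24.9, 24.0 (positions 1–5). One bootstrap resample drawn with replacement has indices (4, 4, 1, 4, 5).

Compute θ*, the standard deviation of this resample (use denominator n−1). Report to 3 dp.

Resample values: 24.9, 24.9, 13.7, 24.9, 24.0.
Mean = 22.4800; sum of squared deviations = 96.9680
s² = 96.9680 / 4 = 24.2420
s = √24.2420 = 4.924

θ* = 4.924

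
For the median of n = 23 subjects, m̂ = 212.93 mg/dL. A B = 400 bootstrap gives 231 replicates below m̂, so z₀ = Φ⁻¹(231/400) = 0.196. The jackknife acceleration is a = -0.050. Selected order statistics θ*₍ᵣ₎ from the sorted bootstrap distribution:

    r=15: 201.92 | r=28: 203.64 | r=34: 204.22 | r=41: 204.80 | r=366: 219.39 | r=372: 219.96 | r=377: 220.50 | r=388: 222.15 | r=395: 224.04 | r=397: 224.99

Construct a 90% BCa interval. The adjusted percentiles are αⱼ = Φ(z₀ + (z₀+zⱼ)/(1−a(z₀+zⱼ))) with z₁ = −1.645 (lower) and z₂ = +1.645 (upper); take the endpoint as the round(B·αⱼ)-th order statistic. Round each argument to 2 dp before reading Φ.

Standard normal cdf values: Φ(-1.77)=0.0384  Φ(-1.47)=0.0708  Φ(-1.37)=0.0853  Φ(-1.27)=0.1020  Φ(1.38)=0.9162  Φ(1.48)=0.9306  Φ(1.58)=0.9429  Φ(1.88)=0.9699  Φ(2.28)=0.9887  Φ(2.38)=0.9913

(204.22, 222.15)

Lower: z₀ + z₁ = 0.196 + (-1.645) = -1.449; 1 − a(z₀+z₁) = 1 − (-0.050)(-1.449) = 0.9275; argument = 0.196 + (-1.449)/0.9275 = -1.3662 → -1.37.
α₁ = Φ(-1.37) = 0.0853; rank = round(400 × 0.0853) = 34; θ*₍34₎ = 204.22.
Upper: z₀ + z₂ = 1.841; 1 − a(z₀+z₂) = 1.0920; argument = 1.8818 → 1.88; α₂ = 0.9699; rank = 388; θ*₍388₎ = 222.15.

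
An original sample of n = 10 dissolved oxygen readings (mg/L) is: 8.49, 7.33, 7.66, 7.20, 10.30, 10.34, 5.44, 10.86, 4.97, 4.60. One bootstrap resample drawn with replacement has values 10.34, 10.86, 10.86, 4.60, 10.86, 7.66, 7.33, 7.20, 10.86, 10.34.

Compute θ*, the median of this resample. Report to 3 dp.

θ* = 10.340

Sorted: 4.60, 7.20, 7.33, 7.66, 10.34, 10.34, 10.86, 10.86, 10.86, 10.86
Median = average of the two middle values = 10.340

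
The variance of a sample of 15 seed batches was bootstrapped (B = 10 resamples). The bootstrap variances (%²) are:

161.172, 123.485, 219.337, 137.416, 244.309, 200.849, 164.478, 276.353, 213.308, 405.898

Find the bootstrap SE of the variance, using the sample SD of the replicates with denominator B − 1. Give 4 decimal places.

Bootstrap SE is the standard deviation of the 10 replicate variances.
Mean of replicates: (161.172 + 123.485 + 219.337 + 137.416 + 244.309 + 200.849 + 164.478 + 276.353 + 213.308 + 405.898) / 10 = 2146.60500 / 10 = 214.66050
Sum of squared deviations: (−53.48850)² + (−91.17550)² + (+4.67650)² + (−77.24450)² + (+29.64850)² + (−13.81150)² + (−50.18250)² + (+61.69250)² + (−1.35250)² + (+191.23750)² = 61130.22347
Variance = 61130.22347 / 9 = 6792.24705
SE* = √6792.24705

SE* = 82.4151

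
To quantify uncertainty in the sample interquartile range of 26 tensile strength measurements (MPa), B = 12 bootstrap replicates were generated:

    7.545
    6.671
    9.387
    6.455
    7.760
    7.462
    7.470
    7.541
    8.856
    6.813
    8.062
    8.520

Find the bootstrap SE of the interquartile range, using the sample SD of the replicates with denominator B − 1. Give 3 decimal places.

SE* = 0.881

Bootstrap SE is the standard deviation of the 12 replicate interquartile ranges.
Mean of replicates: (7.545 + 6.671 + 9.387 + 6.455 + 7.760 + 7.462 + 7.470 + 7.541 + 8.856 + 6.813 + 8.062 + 8.520) / 12 = 92.5420 / 12 = 7.7118
Sum of squared deviations: (−0.1668)² + (−1.0408)² + (+1.6752)² + (−1.2568)² + (+0.0482)² + (−0.2498)² + (−0.2418)² + (−0.1708)² + (+1.1442)² + (−0.8988)² + (+0.3502)² + (+0.8082)² = 8.5422
Variance = 8.5422 / 11 = 0.7766
SE* = √0.7766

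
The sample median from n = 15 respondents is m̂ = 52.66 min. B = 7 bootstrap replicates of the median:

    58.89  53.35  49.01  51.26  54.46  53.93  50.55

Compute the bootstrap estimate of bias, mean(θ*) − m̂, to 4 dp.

mean(θ*) = (58.89 + 53.35 + 49.01 + 51.26 + 54.46 + 53.93 + 50.55) / 7 = 53.06429
bias = 53.06429 − 52.66

bias = +0.4043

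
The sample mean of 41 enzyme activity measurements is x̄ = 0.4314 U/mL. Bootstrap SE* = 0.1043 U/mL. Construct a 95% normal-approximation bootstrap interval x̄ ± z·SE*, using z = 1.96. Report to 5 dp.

Margin = 1.96 × 0.1043 = 0.204428
Interval: 0.4314 ± 0.204428

(0.22697, 0.63583)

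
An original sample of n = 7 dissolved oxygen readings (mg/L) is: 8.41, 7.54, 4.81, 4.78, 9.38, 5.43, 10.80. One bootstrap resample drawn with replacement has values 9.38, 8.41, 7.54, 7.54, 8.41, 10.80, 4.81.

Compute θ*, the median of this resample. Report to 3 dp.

Sorted: 4.81, 7.54, 7.54, 8.41, 8.41, 9.38, 10.80
Median = middle value = 8.410

θ* = 8.410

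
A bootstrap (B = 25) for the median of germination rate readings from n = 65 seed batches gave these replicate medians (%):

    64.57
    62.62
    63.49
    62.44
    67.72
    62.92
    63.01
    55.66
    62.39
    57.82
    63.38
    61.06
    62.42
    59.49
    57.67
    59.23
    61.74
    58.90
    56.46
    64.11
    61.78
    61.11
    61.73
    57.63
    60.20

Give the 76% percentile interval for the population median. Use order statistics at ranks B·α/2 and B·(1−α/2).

(57.63, 63.49)

Sorted replicates: 55.66, 56.46, 57.63, 57.67, 57.82, 58.90, 59.23, 59.49, 60.20, 61.06, 61.11, 61.73, 61.74, 61.78, 62.39, 62.42, 62.44, 62.62, 62.92, 63.01, 63.38, 63.49, 64.11, 64.57, 67.72
α = 0.24; lower rank = 25 × 0.120 = 3; upper rank = 25 × 0.880 = 22.
The 3rd smallest replicate is 57.63; the 22nd is 63.49.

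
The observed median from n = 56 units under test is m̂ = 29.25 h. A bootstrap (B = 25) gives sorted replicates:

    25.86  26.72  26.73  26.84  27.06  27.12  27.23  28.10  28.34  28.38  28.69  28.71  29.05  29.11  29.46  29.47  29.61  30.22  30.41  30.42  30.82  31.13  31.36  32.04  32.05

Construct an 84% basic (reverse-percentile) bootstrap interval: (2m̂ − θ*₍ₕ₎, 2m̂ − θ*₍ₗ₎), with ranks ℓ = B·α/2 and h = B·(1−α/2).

(27.14, 31.78)

Percentile endpoints at ranks 2 and 23: θ*₍2₎ = 26.72, θ*₍23₎ = 31.36.
Basic interval reflects these around m̂:
  lower = 2 × 29.25 − 31.36 = 27.14
  upper = 2 × 29.25 − 26.72 = 31.78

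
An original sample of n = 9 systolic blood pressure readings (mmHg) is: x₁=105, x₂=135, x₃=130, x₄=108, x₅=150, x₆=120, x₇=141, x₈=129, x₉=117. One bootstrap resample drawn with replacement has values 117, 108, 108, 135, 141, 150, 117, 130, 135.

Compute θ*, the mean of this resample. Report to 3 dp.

Mean = (117 + 108 + 108 + 135 + 141 + 150 + 117 + 130 + 135) / 9 = 1141.0 / 9 = 126.778

θ* = 126.778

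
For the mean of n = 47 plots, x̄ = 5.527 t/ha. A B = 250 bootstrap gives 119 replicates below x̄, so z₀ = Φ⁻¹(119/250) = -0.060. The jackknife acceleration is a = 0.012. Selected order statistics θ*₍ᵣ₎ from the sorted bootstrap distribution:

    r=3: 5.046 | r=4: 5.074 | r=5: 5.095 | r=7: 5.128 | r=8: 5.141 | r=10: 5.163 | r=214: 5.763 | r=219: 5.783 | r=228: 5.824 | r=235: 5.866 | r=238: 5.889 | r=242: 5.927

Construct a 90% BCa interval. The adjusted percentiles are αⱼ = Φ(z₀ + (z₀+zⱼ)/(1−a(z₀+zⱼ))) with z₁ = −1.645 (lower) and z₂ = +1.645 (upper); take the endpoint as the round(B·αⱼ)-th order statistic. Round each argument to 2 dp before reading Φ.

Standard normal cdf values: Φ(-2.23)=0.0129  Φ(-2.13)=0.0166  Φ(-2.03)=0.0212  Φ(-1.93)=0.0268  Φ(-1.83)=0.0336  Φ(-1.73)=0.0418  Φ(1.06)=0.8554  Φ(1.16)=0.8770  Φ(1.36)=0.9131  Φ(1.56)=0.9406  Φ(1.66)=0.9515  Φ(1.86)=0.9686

(5.163, 5.866)

Lower: z₀ + z₁ = -0.060 + (-1.645) = -1.705; 1 − a(z₀+z₁) = 1 − (0.012)(-1.705) = 1.0205; argument = -0.060 + (-1.705)/1.0205 = -1.7308 → -1.73.
α₁ = Φ(-1.73) = 0.0418; rank = round(250 × 0.0418) = 10; θ*₍10₎ = 5.163.
Upper: z₀ + z₂ = 1.585; 1 − a(z₀+z₂) = 0.9810; argument = 1.5557 → 1.56; α₂ = 0.9406; rank = 235; θ*₍235₎ = 5.866.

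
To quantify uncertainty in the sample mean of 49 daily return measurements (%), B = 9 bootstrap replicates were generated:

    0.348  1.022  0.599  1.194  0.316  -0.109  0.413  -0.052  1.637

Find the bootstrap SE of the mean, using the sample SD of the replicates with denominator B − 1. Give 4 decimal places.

SE* = 0.5824

Bootstrap SE is the standard deviation of the 9 replicate means.
Mean of replicates: (0.348 + 1.022 + 0.599 + 1.194 + 0.316 + (-0.109) + 0.413 + (-0.052) + 1.637) / 9 = 5.36800 / 9 = 0.59644
Sum of squared deviations: (−0.24844)² + (+0.42556)² + (+0.00256)² + (+0.59756)² + (−0.28044)² + (−0.70544)² + (−0.18344)² + (−0.64844)² + (+1.04056)² = 2.71309
Variance = 2.71309 / 8 = 0.33914
SE* = √0.33914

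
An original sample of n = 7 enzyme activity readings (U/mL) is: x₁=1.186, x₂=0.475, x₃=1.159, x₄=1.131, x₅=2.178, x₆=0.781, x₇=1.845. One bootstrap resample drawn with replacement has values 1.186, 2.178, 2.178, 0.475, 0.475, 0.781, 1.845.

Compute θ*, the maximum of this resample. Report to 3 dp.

Maximum = 2.178

θ* = 2.178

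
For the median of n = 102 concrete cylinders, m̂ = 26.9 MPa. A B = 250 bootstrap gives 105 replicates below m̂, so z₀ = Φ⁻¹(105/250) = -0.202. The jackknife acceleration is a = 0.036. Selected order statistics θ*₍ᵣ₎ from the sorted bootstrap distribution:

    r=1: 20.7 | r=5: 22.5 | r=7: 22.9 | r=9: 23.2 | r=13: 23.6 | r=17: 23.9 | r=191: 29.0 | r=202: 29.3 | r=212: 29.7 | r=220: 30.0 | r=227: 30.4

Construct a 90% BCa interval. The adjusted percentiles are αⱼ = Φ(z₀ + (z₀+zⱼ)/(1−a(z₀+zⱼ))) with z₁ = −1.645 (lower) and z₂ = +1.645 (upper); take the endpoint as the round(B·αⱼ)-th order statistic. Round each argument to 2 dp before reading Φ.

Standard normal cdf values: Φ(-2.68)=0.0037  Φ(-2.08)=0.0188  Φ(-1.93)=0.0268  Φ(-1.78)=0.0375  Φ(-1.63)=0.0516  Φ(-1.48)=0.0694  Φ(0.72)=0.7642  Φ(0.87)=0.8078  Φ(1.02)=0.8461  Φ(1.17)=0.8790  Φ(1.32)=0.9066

Lower: z₀ + z₁ = -0.202 + (-1.645) = -1.847; 1 − a(z₀+z₁) = 1 − (0.036)(-1.847) = 1.0665; argument = -0.202 + (-1.847)/1.0665 = -1.9338 → -1.93.
α₁ = Φ(-1.93) = 0.0268; rank = round(250 × 0.0268) = 7; θ*₍7₎ = 22.9.
Upper: z₀ + z₂ = 1.443; 1 − a(z₀+z₂) = 0.9481; argument = 1.3201 → 1.32; α₂ = 0.9066; rank = 227; θ*₍227₎ = 30.4.

(22.9, 30.4)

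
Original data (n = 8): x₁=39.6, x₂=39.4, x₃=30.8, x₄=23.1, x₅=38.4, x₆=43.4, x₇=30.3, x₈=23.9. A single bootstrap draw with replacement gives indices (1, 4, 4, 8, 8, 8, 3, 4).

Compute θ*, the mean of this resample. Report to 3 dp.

Resample values: 39.6, 23.1, 23.1, 23.9, 23.9, 23.9, 30.8, 23.1.
Mean = (39.6 + 23.1 + 23.1 + 23.9 + 23.9 + 23.9 + 30.8 + 23.1) / 8 = 211.40 / 8 = 26.425

θ* = 26.425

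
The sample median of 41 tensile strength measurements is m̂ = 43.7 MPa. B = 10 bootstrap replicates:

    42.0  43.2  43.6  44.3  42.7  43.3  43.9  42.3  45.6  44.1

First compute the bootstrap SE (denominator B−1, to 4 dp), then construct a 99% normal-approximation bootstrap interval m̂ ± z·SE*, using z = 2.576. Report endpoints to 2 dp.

(40.98, 46.42)

Mean of replicates = 43.5000; sum of squared deviations = 10.0400; SE* = √(10.0400/9) = 1.0562
Margin = 2.576 × 1.0562 = 2.721
Interval: 43.7 ± 2.721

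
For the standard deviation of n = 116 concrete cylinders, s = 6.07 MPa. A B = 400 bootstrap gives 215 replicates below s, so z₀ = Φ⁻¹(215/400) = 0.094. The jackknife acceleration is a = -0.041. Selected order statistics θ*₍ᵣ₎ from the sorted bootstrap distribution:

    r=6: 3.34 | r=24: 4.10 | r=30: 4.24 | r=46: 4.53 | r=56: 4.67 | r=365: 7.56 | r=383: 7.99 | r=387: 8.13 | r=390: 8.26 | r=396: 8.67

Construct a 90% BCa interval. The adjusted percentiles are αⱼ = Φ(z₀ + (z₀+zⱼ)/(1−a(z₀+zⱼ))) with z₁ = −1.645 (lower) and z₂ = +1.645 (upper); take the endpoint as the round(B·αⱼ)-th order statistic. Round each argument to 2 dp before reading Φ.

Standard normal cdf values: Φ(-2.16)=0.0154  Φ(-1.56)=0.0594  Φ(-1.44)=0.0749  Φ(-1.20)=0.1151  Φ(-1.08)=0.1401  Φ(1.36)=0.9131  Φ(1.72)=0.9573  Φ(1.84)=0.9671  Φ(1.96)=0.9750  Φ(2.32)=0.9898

(4.10, 7.99)

Lower: z₀ + z₁ = 0.094 + (-1.645) = -1.551; 1 − a(z₀+z₁) = 1 − (-0.041)(-1.551) = 0.9364; argument = 0.094 + (-1.551)/0.9364 = -1.5623 → -1.56.
α₁ = Φ(-1.56) = 0.0594; rank = round(400 × 0.0594) = 24; θ*₍24₎ = 4.10.
Upper: z₀ + z₂ = 1.739; 1 − a(z₀+z₂) = 1.0713; argument = 1.7173 → 1.72; α₂ = 0.9573; rank = 383; θ*₍383₎ = 7.99.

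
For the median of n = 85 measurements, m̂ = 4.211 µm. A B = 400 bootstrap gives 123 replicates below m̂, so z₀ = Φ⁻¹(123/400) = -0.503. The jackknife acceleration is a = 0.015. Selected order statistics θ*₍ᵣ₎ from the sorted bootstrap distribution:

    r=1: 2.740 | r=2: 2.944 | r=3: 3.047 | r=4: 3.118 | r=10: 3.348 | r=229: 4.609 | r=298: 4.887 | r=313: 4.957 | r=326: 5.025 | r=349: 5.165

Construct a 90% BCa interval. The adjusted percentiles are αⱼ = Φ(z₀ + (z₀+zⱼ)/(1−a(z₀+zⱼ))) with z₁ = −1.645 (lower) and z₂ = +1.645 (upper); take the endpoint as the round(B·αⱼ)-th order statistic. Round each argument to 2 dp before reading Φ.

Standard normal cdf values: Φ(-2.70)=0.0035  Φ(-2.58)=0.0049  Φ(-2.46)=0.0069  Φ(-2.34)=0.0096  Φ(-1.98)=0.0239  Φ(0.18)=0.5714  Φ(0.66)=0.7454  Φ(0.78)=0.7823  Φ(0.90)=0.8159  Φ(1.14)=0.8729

Lower: z₀ + z₁ = -0.503 + (-1.645) = -2.148; 1 − a(z₀+z₁) = 1 − (0.015)(-2.148) = 1.0322; argument = -0.503 + (-2.148)/1.0322 = -2.5840 → -2.58.
α₁ = Φ(-2.58) = 0.0049; rank = round(400 × 0.0049) = 2; θ*₍2₎ = 2.944.
Upper: z₀ + z₂ = 1.142; 1 − a(z₀+z₂) = 0.9829; argument = 0.6589 → 0.66; α₂ = 0.7454; rank = 298; θ*₍298₎ = 4.887.

(2.944, 4.887)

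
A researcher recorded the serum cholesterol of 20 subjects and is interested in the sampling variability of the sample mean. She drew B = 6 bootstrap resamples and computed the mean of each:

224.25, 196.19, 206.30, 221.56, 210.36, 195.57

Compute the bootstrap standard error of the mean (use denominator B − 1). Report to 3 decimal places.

Bootstrap SE is the standard deviation of the 6 replicate means.
Mean of replicates: (224.25 + 196.19 + 206.30 + 221.56 + 210.36 + 195.57) / 6 = 1254.2300 / 6 = 209.0383
Sum of squared deviations: (+15.2117)² + (−12.8483)² + (−2.7383)² + (+12.5217)² + (+1.3217)² + (−13.4683)² = 743.9079
Variance = 743.9079 / 5 = 148.7816
SE* = √148.7816

SE* = 12.198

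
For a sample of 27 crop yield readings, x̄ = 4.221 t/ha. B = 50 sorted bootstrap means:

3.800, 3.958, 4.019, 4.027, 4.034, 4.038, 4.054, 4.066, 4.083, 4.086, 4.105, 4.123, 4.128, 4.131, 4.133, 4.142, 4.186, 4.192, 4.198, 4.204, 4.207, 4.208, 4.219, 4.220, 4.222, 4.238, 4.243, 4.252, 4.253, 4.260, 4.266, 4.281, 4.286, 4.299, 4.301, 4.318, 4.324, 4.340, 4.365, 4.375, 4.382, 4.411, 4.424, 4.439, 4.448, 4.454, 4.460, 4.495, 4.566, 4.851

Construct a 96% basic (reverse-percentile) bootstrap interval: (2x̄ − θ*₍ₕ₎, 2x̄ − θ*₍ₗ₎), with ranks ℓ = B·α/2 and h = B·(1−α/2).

Percentile endpoints at ranks 1 and 49: θ*₍1₎ = 3.800, θ*₍49₎ = 4.566.
Basic interval reflects these around x̄:
  lower = 2 × 4.221 − 4.566 = 3.876
  upper = 2 × 4.221 − 3.800 = 4.642

(3.876, 4.642)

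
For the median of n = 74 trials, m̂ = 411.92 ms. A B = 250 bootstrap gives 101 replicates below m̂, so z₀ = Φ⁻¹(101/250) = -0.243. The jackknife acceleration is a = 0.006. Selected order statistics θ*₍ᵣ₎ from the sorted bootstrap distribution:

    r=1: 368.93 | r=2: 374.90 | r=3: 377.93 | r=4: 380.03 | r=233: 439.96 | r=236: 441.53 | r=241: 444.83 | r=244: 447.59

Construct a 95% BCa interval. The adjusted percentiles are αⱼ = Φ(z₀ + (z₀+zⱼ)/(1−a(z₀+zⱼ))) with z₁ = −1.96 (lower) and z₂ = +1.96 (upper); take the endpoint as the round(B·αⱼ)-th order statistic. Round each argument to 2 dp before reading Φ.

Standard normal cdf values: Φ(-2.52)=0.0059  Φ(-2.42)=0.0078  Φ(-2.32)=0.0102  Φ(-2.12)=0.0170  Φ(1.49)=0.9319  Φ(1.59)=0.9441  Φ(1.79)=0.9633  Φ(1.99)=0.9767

(374.90, 439.96)

Lower: z₀ + z₁ = -0.243 + (-1.960) = -2.203; 1 − a(z₀+z₁) = 1 − (0.006)(-2.203) = 1.0132; argument = -0.243 + (-2.203)/1.0132 = -2.4173 → -2.42.
α₁ = Φ(-2.42) = 0.0078; rank = round(250 × 0.0078) = 2; θ*₍2₎ = 374.90.
Upper: z₀ + z₂ = 1.717; 1 − a(z₀+z₂) = 0.9897; argument = 1.4919 → 1.49; α₂ = 0.9319; rank = 233; θ*₍233₎ = 439.96.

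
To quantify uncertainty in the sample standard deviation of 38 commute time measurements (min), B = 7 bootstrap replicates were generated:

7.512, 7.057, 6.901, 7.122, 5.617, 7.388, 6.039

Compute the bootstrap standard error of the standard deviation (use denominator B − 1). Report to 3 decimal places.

Bootstrap SE is the standard deviation of the 7 replicate standard deviations.
Mean of replicates: (7.512 + 7.057 + 6.901 + 7.122 + 5.617 + 7.388 + 6.039) / 7 = 47.6360 / 7 = 6.8051
Sum of squared deviations: (+0.7069)² + (+0.2519)² + (+0.0959)² + (+0.3169)² + (−1.1881)² + (+0.5829)² + (−0.7661)² = 3.0110
Variance = 3.0110 / 6 = 0.5018
SE* = √0.5018

SE* = 0.708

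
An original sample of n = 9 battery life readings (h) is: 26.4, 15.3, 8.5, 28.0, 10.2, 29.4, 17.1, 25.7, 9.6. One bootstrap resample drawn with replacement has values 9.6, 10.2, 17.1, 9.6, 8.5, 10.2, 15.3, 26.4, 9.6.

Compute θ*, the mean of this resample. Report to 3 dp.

Mean = (9.6 + 10.2 + 17.1 + 9.6 + 8.5 + 10.2 + 15.3 + 26.4 + 9.6) / 9 = 116.50 / 9 = 12.944

θ* = 12.944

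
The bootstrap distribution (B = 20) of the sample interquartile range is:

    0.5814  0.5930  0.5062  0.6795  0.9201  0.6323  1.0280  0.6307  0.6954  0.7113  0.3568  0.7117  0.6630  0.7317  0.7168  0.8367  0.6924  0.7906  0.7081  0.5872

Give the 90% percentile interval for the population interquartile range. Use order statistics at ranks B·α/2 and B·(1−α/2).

(0.3568, 0.9201)

Sorted replicates: 0.3568, 0.5062, 0.5814, 0.5872, 0.5930, 0.6307, 0.6323, 0.6630, 0.6795, 0.6924, 0.6954, 0.7081, 0.7113, 0.7117, 0.7168, 0.7317, 0.7906, 0.8367, 0.9201, 1.0280
α = 0.10; lower rank = 20 × 0.050 = 1; upper rank = 20 × 0.950 = 19.
The 1st smallest replicate is 0.3568; the 19th is 0.9201.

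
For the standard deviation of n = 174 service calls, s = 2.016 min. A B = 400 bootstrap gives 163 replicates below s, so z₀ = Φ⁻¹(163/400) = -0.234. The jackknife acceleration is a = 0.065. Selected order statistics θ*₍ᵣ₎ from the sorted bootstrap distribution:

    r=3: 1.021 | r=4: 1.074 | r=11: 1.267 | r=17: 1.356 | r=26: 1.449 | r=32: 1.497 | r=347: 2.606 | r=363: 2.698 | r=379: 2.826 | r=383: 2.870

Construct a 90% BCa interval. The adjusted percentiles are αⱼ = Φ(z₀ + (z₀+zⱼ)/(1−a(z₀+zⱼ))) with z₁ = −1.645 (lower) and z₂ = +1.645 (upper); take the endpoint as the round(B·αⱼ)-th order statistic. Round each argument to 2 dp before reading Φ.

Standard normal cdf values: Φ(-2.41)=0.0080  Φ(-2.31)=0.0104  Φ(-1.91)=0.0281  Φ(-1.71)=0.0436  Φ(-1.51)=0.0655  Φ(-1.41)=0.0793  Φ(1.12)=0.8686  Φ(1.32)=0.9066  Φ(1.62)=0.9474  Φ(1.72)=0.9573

Lower: z₀ + z₁ = -0.234 + (-1.645) = -1.879; 1 − a(z₀+z₁) = 1 − (0.065)(-1.879) = 1.1221; argument = -0.234 + (-1.879)/1.1221 = -1.9085 → -1.91.
α₁ = Φ(-1.91) = 0.0281; rank = round(400 × 0.0281) = 11; θ*₍11₎ = 1.267.
Upper: z₀ + z₂ = 1.411; 1 − a(z₀+z₂) = 0.9083; argument = 1.3195 → 1.32; α₂ = 0.9066; rank = 363; θ*₍363₎ = 2.698.

(1.267, 2.698)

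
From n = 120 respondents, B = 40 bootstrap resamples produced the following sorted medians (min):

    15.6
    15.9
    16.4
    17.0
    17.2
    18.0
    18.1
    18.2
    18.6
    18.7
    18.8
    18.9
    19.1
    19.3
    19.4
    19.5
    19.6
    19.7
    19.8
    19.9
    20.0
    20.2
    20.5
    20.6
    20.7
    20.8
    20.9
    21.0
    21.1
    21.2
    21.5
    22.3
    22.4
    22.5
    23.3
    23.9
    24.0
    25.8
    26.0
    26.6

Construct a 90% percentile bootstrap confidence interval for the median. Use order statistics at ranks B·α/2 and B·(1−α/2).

(15.9, 25.8)

α = 0.10; lower rank = 40 × 0.050 = 2; upper rank = 40 × 0.950 = 38.
The 2nd smallest replicate is 15.9; the 38th is 25.8.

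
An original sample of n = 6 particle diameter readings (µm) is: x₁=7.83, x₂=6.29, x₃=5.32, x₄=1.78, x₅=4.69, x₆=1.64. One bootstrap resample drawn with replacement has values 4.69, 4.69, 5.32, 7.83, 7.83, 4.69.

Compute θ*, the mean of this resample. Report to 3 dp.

θ* = 5.842

Mean = (4.69 + 4.69 + 5.32 + 7.83 + 7.83 + 4.69) / 6 = 35.050 / 6 = 5.842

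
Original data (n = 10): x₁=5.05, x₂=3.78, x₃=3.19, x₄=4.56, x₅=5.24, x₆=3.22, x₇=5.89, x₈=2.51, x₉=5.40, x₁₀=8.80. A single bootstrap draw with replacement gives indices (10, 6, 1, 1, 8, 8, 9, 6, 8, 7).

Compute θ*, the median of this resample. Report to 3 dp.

θ* = 4.135

Resample values: 8.80, 3.22, 5.05, 5.05, 2.51, 2.51, 5.40, 3.22, 2.51, 5.89.
Sorted: 2.51, 2.51, 2.51, 3.22, 3.22, 5.05, 5.05, 5.40, 5.89, 8.80
Median = average of the two middle values = 4.135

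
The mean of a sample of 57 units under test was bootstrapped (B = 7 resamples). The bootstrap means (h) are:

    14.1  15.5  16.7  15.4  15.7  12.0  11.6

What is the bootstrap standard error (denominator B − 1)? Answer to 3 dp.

Bootstrap SE is the standard deviation of the 7 replicate means.
Mean of replicates: (14.1 + 15.5 + 16.7 + 15.4 + 15.7 + 12.0 + 11.6) / 7 = 101.0000 / 7 = 14.4286
Sum of squared deviations: (−0.3286)² + (+1.0714)² + (+2.2714)² + (+0.9714)² + (+1.2714)² + (−2.4286)² + (−2.8286)² = 22.8743
Variance = 22.8743 / 6 = 3.8124
SE* = √3.8124

SE* = 1.953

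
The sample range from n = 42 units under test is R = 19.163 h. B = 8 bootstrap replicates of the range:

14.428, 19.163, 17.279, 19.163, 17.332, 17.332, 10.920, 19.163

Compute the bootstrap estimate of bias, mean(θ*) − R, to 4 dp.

bias = −2.3155

mean(θ*) = (14.428 + 19.163 + 17.279 + 19.163 + 17.332 + 17.332 + 10.920 + 19.163) / 8 = 16.84750
bias = 16.84750 − 19.163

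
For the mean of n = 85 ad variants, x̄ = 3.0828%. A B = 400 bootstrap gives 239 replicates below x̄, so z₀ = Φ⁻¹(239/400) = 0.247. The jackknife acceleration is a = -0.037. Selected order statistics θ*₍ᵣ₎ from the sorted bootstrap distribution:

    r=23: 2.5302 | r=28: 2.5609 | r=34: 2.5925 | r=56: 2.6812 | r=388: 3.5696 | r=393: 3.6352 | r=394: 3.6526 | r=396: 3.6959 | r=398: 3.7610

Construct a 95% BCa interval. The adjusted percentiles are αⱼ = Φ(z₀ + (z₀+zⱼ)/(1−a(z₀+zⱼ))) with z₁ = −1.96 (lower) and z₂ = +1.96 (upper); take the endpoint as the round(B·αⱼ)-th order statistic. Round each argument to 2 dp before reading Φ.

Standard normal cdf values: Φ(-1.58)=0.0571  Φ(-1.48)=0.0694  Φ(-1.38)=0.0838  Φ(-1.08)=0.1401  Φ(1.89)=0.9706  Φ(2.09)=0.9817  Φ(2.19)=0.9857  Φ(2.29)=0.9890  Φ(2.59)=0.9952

(2.5302, 3.6959)

Lower: z₀ + z₁ = 0.247 + (-1.960) = -1.713; 1 − a(z₀+z₁) = 1 − (-0.037)(-1.713) = 0.9366; argument = 0.247 + (-1.713)/0.9366 = -1.5819 → -1.58.
α₁ = Φ(-1.58) = 0.0571; rank = round(400 × 0.0571) = 23; θ*₍23₎ = 2.5302.
Upper: z₀ + z₂ = 2.207; 1 − a(z₀+z₂) = 1.0817; argument = 2.2874 → 2.29; α₂ = 0.9890; rank = 396; θ*₍396₎ = 3.6959.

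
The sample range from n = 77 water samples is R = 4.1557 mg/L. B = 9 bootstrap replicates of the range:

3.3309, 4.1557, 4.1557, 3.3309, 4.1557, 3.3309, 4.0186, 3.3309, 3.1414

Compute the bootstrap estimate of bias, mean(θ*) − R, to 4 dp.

bias = −0.4945

mean(θ*) = (3.3309 + 4.1557 + 4.1557 + 3.3309 + 4.1557 + 3.3309 + 4.0186 + 3.3309 + 3.1414) / 9 = 3.66119
bias = 3.66119 − 4.1557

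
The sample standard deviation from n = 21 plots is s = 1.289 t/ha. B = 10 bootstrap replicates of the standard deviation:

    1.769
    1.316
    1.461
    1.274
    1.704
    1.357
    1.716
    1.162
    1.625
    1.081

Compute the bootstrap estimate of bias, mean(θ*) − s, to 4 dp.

mean(θ*) = (1.769 + 1.316 + 1.461 + 1.274 + 1.704 + 1.357 + 1.716 + 1.162 + 1.625 + 1.081) / 10 = 1.44650
bias = 1.44650 − 1.289

bias = +0.1575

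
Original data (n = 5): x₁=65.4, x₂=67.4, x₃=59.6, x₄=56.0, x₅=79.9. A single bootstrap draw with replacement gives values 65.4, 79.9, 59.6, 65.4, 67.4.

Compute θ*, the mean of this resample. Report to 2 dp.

θ* = 67.54

Mean = (65.4 + 79.9 + 59.6 + 65.4 + 67.4) / 5 = 337.70 / 5 = 67.54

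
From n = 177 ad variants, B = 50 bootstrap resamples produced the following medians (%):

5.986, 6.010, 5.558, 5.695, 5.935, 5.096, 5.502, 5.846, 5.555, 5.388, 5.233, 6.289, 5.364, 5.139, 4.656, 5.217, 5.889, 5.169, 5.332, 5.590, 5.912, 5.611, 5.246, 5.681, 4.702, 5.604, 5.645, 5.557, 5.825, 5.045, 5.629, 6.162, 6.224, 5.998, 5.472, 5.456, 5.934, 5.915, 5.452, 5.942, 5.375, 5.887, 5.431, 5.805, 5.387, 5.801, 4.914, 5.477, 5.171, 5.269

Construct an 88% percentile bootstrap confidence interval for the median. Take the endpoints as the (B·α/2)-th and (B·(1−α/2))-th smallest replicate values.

(4.914, 6.010)

Sorted replicates: 4.656, 4.702, 4.914, 5.045, 5.096, 5.139, 5.169, 5.171, 5.217, 5.233, 5.246, 5.269, 5.332, 5.364, 5.375, 5.387, 5.388, 5.431, 5.452, 5.456, 5.472, 5.477, 5.502, 5.555, 5.557, 5.558, 5.590, 5.604, 5.611, 5.629, 5.645, 5.681, 5.695, 5.801, 5.805, 5.825, 5.846, 5.887, 5.889, 5.912, 5.915, 5.934, 5.935, 5.942, 5.986, 5.998, 6.010, 6.162, 6.224, 6.289
α = 0.12; lower rank = 50 × 0.060 = 3; upper rank = 50 × 0.940 = 47.
The 3rd smallest replicate is 4.914; the 47th is 6.010.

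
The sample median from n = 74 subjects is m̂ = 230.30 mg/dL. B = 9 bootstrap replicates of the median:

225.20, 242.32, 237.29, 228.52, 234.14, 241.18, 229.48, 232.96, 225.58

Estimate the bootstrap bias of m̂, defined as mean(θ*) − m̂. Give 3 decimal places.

mean(θ*) = (225.20 + 242.32 + 237.29 + 228.52 + 234.14 + 241.18 + 229.48 + 232.96 + 225.58) / 9 = 232.9633
bias = 232.9633 − 230.30

bias = +2.663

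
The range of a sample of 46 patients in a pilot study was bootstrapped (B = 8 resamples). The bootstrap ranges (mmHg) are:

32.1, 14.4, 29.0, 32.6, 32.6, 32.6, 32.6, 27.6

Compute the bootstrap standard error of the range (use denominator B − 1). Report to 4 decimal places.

SE* = 6.2825

Bootstrap SE is the standard deviation of the 8 replicate ranges.
Mean of replicates: (32.1 + 14.4 + 29.0 + 32.6 + 32.6 + 32.6 + 32.6 + 27.6) / 8 = 233.50000 / 8 = 29.18750
Sum of squared deviations: (+2.91250)² + (−14.78750)² + (−0.18750)² + (+3.41250)² + (+3.41250)² + (+3.41250)² + (+3.41250)² + (−1.58750)² = 276.28875
Variance = 276.28875 / 7 = 39.46982
SE* = √39.46982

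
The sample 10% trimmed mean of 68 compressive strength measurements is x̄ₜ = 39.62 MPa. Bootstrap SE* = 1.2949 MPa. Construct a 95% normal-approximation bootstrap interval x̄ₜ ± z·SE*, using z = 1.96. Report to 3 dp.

Margin = 1.96 × 1.2949 = 2.5380
Interval: 39.62 ± 2.5380

(37.082, 42.158)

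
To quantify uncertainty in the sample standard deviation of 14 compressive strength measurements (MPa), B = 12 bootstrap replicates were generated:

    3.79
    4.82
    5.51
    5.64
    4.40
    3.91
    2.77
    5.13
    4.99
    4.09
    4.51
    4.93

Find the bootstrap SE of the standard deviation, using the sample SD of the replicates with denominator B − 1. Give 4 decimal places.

Bootstrap SE is the standard deviation of the 12 replicate standard deviations.
Mean of replicates: (3.79 + 4.82 + 5.51 + 5.64 + 4.40 + 3.91 + 2.77 + 5.13 + 4.99 + 4.09 + 4.51 + 4.93) / 12 = 54.49000 / 12 = 4.54083
Sum of squared deviations: (−0.75083)² + (+0.27917)² + (+0.96917)² + (+1.09917)² + (−0.14083)² + (−0.63083)² + (−1.77083)² + (+0.58917)² + (+0.44917)² + (−0.45083)² + (−0.03083)² + (+0.38917)² = 7.24729
Variance = 7.24729 / 11 = 0.65884
SE* = √0.65884

SE* = 0.8117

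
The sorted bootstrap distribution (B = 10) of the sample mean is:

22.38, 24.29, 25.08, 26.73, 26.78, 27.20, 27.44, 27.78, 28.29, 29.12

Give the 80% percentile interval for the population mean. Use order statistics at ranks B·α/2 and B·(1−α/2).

(22.38, 28.29)

α = 0.20; lower rank = 10 × 0.100 = 1; upper rank = 10 × 0.900 = 9.
The 1st smallest replicate is 22.38; the 9th is 28.29.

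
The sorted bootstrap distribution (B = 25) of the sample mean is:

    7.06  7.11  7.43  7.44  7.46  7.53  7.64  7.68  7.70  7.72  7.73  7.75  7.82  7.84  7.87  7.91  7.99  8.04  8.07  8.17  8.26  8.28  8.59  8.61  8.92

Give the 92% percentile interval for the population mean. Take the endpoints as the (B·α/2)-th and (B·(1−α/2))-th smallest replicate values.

(7.06, 8.61)

α = 0.08; lower rank = 25 × 0.040 = 1; upper rank = 25 × 0.960 = 24.
The 1st smallest replicate is 7.06; the 24th is 8.61.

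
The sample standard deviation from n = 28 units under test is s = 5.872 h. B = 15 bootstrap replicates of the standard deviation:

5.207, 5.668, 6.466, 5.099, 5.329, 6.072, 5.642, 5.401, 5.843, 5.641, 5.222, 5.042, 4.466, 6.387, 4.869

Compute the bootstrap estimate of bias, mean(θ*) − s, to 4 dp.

mean(θ*) = (5.207 + 5.668 + 6.466 + 5.099 + 5.329 + 6.072 + 5.642 + 5.401 + 5.843 + 5.641 + 5.222 + 5.042 + 4.466 + 6.387 + 4.869) / 15 = 5.49027
bias = 5.49027 − 5.872

bias = −0.3817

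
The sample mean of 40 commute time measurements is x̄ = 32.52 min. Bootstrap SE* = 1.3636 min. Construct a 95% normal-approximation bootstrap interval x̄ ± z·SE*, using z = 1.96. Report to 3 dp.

(29.847, 35.193)

Margin = 1.96 × 1.3636 = 2.6727
Interval: 32.52 ± 2.6727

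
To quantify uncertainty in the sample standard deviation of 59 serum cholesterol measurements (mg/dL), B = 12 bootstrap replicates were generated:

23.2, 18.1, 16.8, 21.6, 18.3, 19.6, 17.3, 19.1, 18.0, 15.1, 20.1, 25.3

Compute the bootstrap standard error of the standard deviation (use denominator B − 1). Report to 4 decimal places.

SE* = 2.8480

Bootstrap SE is the standard deviation of the 12 replicate standard deviations.
Mean of replicates: (23.2 + 18.1 + 16.8 + 21.6 + 18.3 + 19.6 + 17.3 + 19.1 + 18.0 + 15.1 + 20.1 + 25.3) / 12 = 232.50000 / 12 = 19.37500
Sum of squared deviations: (+3.82500)² + (−1.27500)² + (−2.57500)² + (+2.22500)² + (−1.07500)² + (+0.22500)² + (−2.07500)² + (−0.27500)² + (−1.37500)² + (−4.27500)² + (+0.72500)² + (+5.92500)² = 89.22250
Variance = 89.22250 / 11 = 8.11114
SE* = √8.11114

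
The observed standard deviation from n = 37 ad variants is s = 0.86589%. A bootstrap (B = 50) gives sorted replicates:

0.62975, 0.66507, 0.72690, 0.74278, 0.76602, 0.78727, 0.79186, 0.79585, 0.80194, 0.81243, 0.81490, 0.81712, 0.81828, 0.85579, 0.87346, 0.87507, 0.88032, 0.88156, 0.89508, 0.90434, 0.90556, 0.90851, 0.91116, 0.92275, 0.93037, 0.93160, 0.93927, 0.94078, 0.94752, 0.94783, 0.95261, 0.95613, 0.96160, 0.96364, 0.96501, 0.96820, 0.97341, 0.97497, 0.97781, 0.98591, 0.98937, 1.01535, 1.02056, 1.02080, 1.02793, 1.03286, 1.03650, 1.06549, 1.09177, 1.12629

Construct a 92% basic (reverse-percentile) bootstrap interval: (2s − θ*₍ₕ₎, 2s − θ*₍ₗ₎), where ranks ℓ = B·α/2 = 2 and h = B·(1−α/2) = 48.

(0.66629, 1.06671)

Percentile endpoints at ranks 2 and 48: θ*₍2₎ = 0.66507, θ*₍48₎ = 1.06549.
Basic interval reflects these around s:
  lower = 2 × 0.86589 − 1.06549 = 0.66629
  upper = 2 × 0.86589 − 0.66507 = 1.06671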